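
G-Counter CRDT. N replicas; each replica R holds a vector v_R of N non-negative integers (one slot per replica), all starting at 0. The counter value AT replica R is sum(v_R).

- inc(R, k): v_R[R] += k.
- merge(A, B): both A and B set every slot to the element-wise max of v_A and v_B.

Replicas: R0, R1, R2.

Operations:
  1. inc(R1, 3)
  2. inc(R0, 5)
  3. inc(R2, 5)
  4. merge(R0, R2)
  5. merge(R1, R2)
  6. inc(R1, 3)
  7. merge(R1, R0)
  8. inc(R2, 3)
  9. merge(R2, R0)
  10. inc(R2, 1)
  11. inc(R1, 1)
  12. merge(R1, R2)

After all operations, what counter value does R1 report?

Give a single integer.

Answer: 21

Derivation:
Op 1: inc R1 by 3 -> R1=(0,3,0) value=3
Op 2: inc R0 by 5 -> R0=(5,0,0) value=5
Op 3: inc R2 by 5 -> R2=(0,0,5) value=5
Op 4: merge R0<->R2 -> R0=(5,0,5) R2=(5,0,5)
Op 5: merge R1<->R2 -> R1=(5,3,5) R2=(5,3,5)
Op 6: inc R1 by 3 -> R1=(5,6,5) value=16
Op 7: merge R1<->R0 -> R1=(5,6,5) R0=(5,6,5)
Op 8: inc R2 by 3 -> R2=(5,3,8) value=16
Op 9: merge R2<->R0 -> R2=(5,6,8) R0=(5,6,8)
Op 10: inc R2 by 1 -> R2=(5,6,9) value=20
Op 11: inc R1 by 1 -> R1=(5,7,5) value=17
Op 12: merge R1<->R2 -> R1=(5,7,9) R2=(5,7,9)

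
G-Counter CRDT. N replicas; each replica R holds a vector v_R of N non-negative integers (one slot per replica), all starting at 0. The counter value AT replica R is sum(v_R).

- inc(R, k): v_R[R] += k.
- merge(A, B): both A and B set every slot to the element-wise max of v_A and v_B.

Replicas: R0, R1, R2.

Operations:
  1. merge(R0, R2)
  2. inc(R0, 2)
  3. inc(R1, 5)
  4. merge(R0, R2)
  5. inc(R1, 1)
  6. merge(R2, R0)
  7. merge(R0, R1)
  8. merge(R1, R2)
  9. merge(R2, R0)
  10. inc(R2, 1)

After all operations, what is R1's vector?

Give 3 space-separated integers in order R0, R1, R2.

Op 1: merge R0<->R2 -> R0=(0,0,0) R2=(0,0,0)
Op 2: inc R0 by 2 -> R0=(2,0,0) value=2
Op 3: inc R1 by 5 -> R1=(0,5,0) value=5
Op 4: merge R0<->R2 -> R0=(2,0,0) R2=(2,0,0)
Op 5: inc R1 by 1 -> R1=(0,6,0) value=6
Op 6: merge R2<->R0 -> R2=(2,0,0) R0=(2,0,0)
Op 7: merge R0<->R1 -> R0=(2,6,0) R1=(2,6,0)
Op 8: merge R1<->R2 -> R1=(2,6,0) R2=(2,6,0)
Op 9: merge R2<->R0 -> R2=(2,6,0) R0=(2,6,0)
Op 10: inc R2 by 1 -> R2=(2,6,1) value=9

Answer: 2 6 0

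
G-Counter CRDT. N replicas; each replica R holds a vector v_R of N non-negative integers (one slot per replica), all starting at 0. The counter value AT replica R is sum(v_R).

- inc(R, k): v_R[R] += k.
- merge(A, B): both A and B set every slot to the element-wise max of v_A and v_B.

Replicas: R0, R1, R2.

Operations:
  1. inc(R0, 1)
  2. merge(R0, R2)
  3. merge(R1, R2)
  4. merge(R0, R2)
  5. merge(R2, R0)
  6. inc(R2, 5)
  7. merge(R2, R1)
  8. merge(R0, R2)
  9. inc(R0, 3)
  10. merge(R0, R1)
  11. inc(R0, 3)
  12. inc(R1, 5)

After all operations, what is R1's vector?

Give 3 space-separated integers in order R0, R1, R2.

Op 1: inc R0 by 1 -> R0=(1,0,0) value=1
Op 2: merge R0<->R2 -> R0=(1,0,0) R2=(1,0,0)
Op 3: merge R1<->R2 -> R1=(1,0,0) R2=(1,0,0)
Op 4: merge R0<->R2 -> R0=(1,0,0) R2=(1,0,0)
Op 5: merge R2<->R0 -> R2=(1,0,0) R0=(1,0,0)
Op 6: inc R2 by 5 -> R2=(1,0,5) value=6
Op 7: merge R2<->R1 -> R2=(1,0,5) R1=(1,0,5)
Op 8: merge R0<->R2 -> R0=(1,0,5) R2=(1,0,5)
Op 9: inc R0 by 3 -> R0=(4,0,5) value=9
Op 10: merge R0<->R1 -> R0=(4,0,5) R1=(4,0,5)
Op 11: inc R0 by 3 -> R0=(7,0,5) value=12
Op 12: inc R1 by 5 -> R1=(4,5,5) value=14

Answer: 4 5 5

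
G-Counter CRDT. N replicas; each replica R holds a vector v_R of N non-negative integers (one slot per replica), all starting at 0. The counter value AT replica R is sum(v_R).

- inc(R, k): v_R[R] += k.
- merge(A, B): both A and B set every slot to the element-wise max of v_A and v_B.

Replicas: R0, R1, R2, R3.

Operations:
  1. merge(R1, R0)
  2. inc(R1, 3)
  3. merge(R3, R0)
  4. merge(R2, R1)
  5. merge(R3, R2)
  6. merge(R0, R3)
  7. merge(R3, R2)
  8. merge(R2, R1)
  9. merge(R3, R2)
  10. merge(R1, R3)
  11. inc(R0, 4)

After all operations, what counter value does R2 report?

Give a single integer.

Op 1: merge R1<->R0 -> R1=(0,0,0,0) R0=(0,0,0,0)
Op 2: inc R1 by 3 -> R1=(0,3,0,0) value=3
Op 3: merge R3<->R0 -> R3=(0,0,0,0) R0=(0,0,0,0)
Op 4: merge R2<->R1 -> R2=(0,3,0,0) R1=(0,3,0,0)
Op 5: merge R3<->R2 -> R3=(0,3,0,0) R2=(0,3,0,0)
Op 6: merge R0<->R3 -> R0=(0,3,0,0) R3=(0,3,0,0)
Op 7: merge R3<->R2 -> R3=(0,3,0,0) R2=(0,3,0,0)
Op 8: merge R2<->R1 -> R2=(0,3,0,0) R1=(0,3,0,0)
Op 9: merge R3<->R2 -> R3=(0,3,0,0) R2=(0,3,0,0)
Op 10: merge R1<->R3 -> R1=(0,3,0,0) R3=(0,3,0,0)
Op 11: inc R0 by 4 -> R0=(4,3,0,0) value=7

Answer: 3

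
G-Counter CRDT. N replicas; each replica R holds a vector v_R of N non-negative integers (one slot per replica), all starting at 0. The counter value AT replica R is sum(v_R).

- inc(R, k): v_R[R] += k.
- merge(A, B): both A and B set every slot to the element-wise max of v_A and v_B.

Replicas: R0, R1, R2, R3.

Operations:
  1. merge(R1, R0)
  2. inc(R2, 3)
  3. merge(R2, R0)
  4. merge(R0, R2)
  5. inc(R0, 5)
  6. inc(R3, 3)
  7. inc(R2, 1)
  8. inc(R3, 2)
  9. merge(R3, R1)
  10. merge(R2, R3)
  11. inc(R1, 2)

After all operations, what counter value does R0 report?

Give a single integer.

Answer: 8

Derivation:
Op 1: merge R1<->R0 -> R1=(0,0,0,0) R0=(0,0,0,0)
Op 2: inc R2 by 3 -> R2=(0,0,3,0) value=3
Op 3: merge R2<->R0 -> R2=(0,0,3,0) R0=(0,0,3,0)
Op 4: merge R0<->R2 -> R0=(0,0,3,0) R2=(0,0,3,0)
Op 5: inc R0 by 5 -> R0=(5,0,3,0) value=8
Op 6: inc R3 by 3 -> R3=(0,0,0,3) value=3
Op 7: inc R2 by 1 -> R2=(0,0,4,0) value=4
Op 8: inc R3 by 2 -> R3=(0,0,0,5) value=5
Op 9: merge R3<->R1 -> R3=(0,0,0,5) R1=(0,0,0,5)
Op 10: merge R2<->R3 -> R2=(0,0,4,5) R3=(0,0,4,5)
Op 11: inc R1 by 2 -> R1=(0,2,0,5) value=7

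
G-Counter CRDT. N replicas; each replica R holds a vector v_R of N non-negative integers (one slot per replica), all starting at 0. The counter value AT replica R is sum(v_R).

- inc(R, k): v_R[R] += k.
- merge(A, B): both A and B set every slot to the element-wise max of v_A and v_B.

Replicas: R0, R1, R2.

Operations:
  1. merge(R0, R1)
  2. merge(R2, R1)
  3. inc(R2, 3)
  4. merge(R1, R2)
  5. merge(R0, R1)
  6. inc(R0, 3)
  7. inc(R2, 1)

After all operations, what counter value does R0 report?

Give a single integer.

Op 1: merge R0<->R1 -> R0=(0,0,0) R1=(0,0,0)
Op 2: merge R2<->R1 -> R2=(0,0,0) R1=(0,0,0)
Op 3: inc R2 by 3 -> R2=(0,0,3) value=3
Op 4: merge R1<->R2 -> R1=(0,0,3) R2=(0,0,3)
Op 5: merge R0<->R1 -> R0=(0,0,3) R1=(0,0,3)
Op 6: inc R0 by 3 -> R0=(3,0,3) value=6
Op 7: inc R2 by 1 -> R2=(0,0,4) value=4

Answer: 6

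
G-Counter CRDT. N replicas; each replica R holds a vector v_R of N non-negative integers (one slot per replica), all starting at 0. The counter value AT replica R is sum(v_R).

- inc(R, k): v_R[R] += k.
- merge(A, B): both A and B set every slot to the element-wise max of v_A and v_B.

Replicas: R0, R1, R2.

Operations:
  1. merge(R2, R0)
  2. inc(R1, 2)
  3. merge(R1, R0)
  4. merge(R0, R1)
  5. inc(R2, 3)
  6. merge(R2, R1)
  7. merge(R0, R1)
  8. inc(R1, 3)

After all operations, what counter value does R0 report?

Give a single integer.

Op 1: merge R2<->R0 -> R2=(0,0,0) R0=(0,0,0)
Op 2: inc R1 by 2 -> R1=(0,2,0) value=2
Op 3: merge R1<->R0 -> R1=(0,2,0) R0=(0,2,0)
Op 4: merge R0<->R1 -> R0=(0,2,0) R1=(0,2,0)
Op 5: inc R2 by 3 -> R2=(0,0,3) value=3
Op 6: merge R2<->R1 -> R2=(0,2,3) R1=(0,2,3)
Op 7: merge R0<->R1 -> R0=(0,2,3) R1=(0,2,3)
Op 8: inc R1 by 3 -> R1=(0,5,3) value=8

Answer: 5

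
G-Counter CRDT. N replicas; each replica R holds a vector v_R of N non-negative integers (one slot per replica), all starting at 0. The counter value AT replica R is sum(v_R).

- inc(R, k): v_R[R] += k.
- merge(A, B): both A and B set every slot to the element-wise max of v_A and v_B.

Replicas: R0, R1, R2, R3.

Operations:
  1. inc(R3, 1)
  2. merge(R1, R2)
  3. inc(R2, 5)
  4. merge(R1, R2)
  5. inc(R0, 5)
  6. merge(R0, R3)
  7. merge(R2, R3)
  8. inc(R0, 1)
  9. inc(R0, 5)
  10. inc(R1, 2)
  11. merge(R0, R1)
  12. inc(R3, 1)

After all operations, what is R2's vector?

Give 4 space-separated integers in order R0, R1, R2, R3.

Answer: 5 0 5 1

Derivation:
Op 1: inc R3 by 1 -> R3=(0,0,0,1) value=1
Op 2: merge R1<->R2 -> R1=(0,0,0,0) R2=(0,0,0,0)
Op 3: inc R2 by 5 -> R2=(0,0,5,0) value=5
Op 4: merge R1<->R2 -> R1=(0,0,5,0) R2=(0,0,5,0)
Op 5: inc R0 by 5 -> R0=(5,0,0,0) value=5
Op 6: merge R0<->R3 -> R0=(5,0,0,1) R3=(5,0,0,1)
Op 7: merge R2<->R3 -> R2=(5,0,5,1) R3=(5,0,5,1)
Op 8: inc R0 by 1 -> R0=(6,0,0,1) value=7
Op 9: inc R0 by 5 -> R0=(11,0,0,1) value=12
Op 10: inc R1 by 2 -> R1=(0,2,5,0) value=7
Op 11: merge R0<->R1 -> R0=(11,2,5,1) R1=(11,2,5,1)
Op 12: inc R3 by 1 -> R3=(5,0,5,2) value=12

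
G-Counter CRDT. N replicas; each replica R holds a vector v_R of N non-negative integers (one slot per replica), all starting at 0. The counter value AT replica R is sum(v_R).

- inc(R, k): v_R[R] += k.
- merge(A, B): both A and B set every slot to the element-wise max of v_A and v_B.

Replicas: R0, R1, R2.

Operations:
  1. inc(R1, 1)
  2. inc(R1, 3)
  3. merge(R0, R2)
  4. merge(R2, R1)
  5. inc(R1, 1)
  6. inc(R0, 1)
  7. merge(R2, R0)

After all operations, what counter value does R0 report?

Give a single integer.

Op 1: inc R1 by 1 -> R1=(0,1,0) value=1
Op 2: inc R1 by 3 -> R1=(0,4,0) value=4
Op 3: merge R0<->R2 -> R0=(0,0,0) R2=(0,0,0)
Op 4: merge R2<->R1 -> R2=(0,4,0) R1=(0,4,0)
Op 5: inc R1 by 1 -> R1=(0,5,0) value=5
Op 6: inc R0 by 1 -> R0=(1,0,0) value=1
Op 7: merge R2<->R0 -> R2=(1,4,0) R0=(1,4,0)

Answer: 5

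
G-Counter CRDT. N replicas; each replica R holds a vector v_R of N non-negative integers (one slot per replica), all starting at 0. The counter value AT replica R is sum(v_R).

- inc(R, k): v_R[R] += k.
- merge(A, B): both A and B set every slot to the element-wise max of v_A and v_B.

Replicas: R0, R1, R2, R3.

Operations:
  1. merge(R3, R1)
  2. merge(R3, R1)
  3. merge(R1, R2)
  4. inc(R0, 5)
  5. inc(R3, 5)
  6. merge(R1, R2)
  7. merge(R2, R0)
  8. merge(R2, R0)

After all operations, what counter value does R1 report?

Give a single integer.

Answer: 0

Derivation:
Op 1: merge R3<->R1 -> R3=(0,0,0,0) R1=(0,0,0,0)
Op 2: merge R3<->R1 -> R3=(0,0,0,0) R1=(0,0,0,0)
Op 3: merge R1<->R2 -> R1=(0,0,0,0) R2=(0,0,0,0)
Op 4: inc R0 by 5 -> R0=(5,0,0,0) value=5
Op 5: inc R3 by 5 -> R3=(0,0,0,5) value=5
Op 6: merge R1<->R2 -> R1=(0,0,0,0) R2=(0,0,0,0)
Op 7: merge R2<->R0 -> R2=(5,0,0,0) R0=(5,0,0,0)
Op 8: merge R2<->R0 -> R2=(5,0,0,0) R0=(5,0,0,0)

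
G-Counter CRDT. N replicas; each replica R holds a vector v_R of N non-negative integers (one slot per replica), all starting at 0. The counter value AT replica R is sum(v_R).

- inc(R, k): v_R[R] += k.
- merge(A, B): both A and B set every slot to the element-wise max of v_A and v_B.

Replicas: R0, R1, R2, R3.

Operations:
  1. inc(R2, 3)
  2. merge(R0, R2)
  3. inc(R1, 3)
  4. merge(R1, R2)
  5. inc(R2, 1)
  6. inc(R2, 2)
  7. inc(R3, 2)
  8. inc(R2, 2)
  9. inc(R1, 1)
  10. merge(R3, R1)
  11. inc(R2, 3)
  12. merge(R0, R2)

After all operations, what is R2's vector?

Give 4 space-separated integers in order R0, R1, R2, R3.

Op 1: inc R2 by 3 -> R2=(0,0,3,0) value=3
Op 2: merge R0<->R2 -> R0=(0,0,3,0) R2=(0,0,3,0)
Op 3: inc R1 by 3 -> R1=(0,3,0,0) value=3
Op 4: merge R1<->R2 -> R1=(0,3,3,0) R2=(0,3,3,0)
Op 5: inc R2 by 1 -> R2=(0,3,4,0) value=7
Op 6: inc R2 by 2 -> R2=(0,3,6,0) value=9
Op 7: inc R3 by 2 -> R3=(0,0,0,2) value=2
Op 8: inc R2 by 2 -> R2=(0,3,8,0) value=11
Op 9: inc R1 by 1 -> R1=(0,4,3,0) value=7
Op 10: merge R3<->R1 -> R3=(0,4,3,2) R1=(0,4,3,2)
Op 11: inc R2 by 3 -> R2=(0,3,11,0) value=14
Op 12: merge R0<->R2 -> R0=(0,3,11,0) R2=(0,3,11,0)

Answer: 0 3 11 0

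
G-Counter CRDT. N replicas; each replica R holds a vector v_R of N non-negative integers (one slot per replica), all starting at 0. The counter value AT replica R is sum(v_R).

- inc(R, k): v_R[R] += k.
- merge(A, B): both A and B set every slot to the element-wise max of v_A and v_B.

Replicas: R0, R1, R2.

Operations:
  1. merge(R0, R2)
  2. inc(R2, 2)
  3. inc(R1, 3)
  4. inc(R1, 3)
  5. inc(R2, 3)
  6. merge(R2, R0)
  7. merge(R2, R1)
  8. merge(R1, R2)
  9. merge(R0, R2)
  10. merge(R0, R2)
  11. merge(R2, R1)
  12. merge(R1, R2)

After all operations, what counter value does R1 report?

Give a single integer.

Op 1: merge R0<->R2 -> R0=(0,0,0) R2=(0,0,0)
Op 2: inc R2 by 2 -> R2=(0,0,2) value=2
Op 3: inc R1 by 3 -> R1=(0,3,0) value=3
Op 4: inc R1 by 3 -> R1=(0,6,0) value=6
Op 5: inc R2 by 3 -> R2=(0,0,5) value=5
Op 6: merge R2<->R0 -> R2=(0,0,5) R0=(0,0,5)
Op 7: merge R2<->R1 -> R2=(0,6,5) R1=(0,6,5)
Op 8: merge R1<->R2 -> R1=(0,6,5) R2=(0,6,5)
Op 9: merge R0<->R2 -> R0=(0,6,5) R2=(0,6,5)
Op 10: merge R0<->R2 -> R0=(0,6,5) R2=(0,6,5)
Op 11: merge R2<->R1 -> R2=(0,6,5) R1=(0,6,5)
Op 12: merge R1<->R2 -> R1=(0,6,5) R2=(0,6,5)

Answer: 11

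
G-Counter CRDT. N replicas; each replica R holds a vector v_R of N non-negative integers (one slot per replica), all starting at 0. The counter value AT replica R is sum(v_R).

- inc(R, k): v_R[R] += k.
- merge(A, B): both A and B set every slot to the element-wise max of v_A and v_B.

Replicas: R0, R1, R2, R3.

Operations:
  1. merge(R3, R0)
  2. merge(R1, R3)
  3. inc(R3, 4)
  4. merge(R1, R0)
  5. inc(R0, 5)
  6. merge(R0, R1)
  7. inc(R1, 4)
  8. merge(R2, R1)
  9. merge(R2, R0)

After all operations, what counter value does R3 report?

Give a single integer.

Answer: 4

Derivation:
Op 1: merge R3<->R0 -> R3=(0,0,0,0) R0=(0,0,0,0)
Op 2: merge R1<->R3 -> R1=(0,0,0,0) R3=(0,0,0,0)
Op 3: inc R3 by 4 -> R3=(0,0,0,4) value=4
Op 4: merge R1<->R0 -> R1=(0,0,0,0) R0=(0,0,0,0)
Op 5: inc R0 by 5 -> R0=(5,0,0,0) value=5
Op 6: merge R0<->R1 -> R0=(5,0,0,0) R1=(5,0,0,0)
Op 7: inc R1 by 4 -> R1=(5,4,0,0) value=9
Op 8: merge R2<->R1 -> R2=(5,4,0,0) R1=(5,4,0,0)
Op 9: merge R2<->R0 -> R2=(5,4,0,0) R0=(5,4,0,0)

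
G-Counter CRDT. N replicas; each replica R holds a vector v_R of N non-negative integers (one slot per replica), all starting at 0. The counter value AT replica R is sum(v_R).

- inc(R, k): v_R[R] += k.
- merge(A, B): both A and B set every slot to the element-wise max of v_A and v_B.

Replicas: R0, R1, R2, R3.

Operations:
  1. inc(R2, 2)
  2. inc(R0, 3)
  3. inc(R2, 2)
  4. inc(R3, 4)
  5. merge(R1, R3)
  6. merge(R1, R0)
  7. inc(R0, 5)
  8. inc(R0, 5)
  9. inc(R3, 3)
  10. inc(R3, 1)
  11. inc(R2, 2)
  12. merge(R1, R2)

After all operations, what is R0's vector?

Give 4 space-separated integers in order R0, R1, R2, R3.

Answer: 13 0 0 4

Derivation:
Op 1: inc R2 by 2 -> R2=(0,0,2,0) value=2
Op 2: inc R0 by 3 -> R0=(3,0,0,0) value=3
Op 3: inc R2 by 2 -> R2=(0,0,4,0) value=4
Op 4: inc R3 by 4 -> R3=(0,0,0,4) value=4
Op 5: merge R1<->R3 -> R1=(0,0,0,4) R3=(0,0,0,4)
Op 6: merge R1<->R0 -> R1=(3,0,0,4) R0=(3,0,0,4)
Op 7: inc R0 by 5 -> R0=(8,0,0,4) value=12
Op 8: inc R0 by 5 -> R0=(13,0,0,4) value=17
Op 9: inc R3 by 3 -> R3=(0,0,0,7) value=7
Op 10: inc R3 by 1 -> R3=(0,0,0,8) value=8
Op 11: inc R2 by 2 -> R2=(0,0,6,0) value=6
Op 12: merge R1<->R2 -> R1=(3,0,6,4) R2=(3,0,6,4)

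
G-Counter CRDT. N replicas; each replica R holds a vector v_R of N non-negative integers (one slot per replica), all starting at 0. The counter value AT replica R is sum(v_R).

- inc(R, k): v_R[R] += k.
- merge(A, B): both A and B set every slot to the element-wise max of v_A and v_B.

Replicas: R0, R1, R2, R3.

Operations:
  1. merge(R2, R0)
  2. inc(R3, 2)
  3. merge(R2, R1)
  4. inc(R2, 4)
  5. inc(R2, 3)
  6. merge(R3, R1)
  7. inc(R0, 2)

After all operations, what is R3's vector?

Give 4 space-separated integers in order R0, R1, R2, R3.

Answer: 0 0 0 2

Derivation:
Op 1: merge R2<->R0 -> R2=(0,0,0,0) R0=(0,0,0,0)
Op 2: inc R3 by 2 -> R3=(0,0,0,2) value=2
Op 3: merge R2<->R1 -> R2=(0,0,0,0) R1=(0,0,0,0)
Op 4: inc R2 by 4 -> R2=(0,0,4,0) value=4
Op 5: inc R2 by 3 -> R2=(0,0,7,0) value=7
Op 6: merge R3<->R1 -> R3=(0,0,0,2) R1=(0,0,0,2)
Op 7: inc R0 by 2 -> R0=(2,0,0,0) value=2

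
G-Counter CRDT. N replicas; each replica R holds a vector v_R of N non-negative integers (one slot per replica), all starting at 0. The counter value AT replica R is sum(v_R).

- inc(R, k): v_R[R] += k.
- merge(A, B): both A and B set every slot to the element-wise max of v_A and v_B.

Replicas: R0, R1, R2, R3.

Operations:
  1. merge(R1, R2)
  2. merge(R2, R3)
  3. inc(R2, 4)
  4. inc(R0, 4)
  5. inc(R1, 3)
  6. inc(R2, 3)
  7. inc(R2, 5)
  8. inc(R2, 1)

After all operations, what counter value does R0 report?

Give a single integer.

Op 1: merge R1<->R2 -> R1=(0,0,0,0) R2=(0,0,0,0)
Op 2: merge R2<->R3 -> R2=(0,0,0,0) R3=(0,0,0,0)
Op 3: inc R2 by 4 -> R2=(0,0,4,0) value=4
Op 4: inc R0 by 4 -> R0=(4,0,0,0) value=4
Op 5: inc R1 by 3 -> R1=(0,3,0,0) value=3
Op 6: inc R2 by 3 -> R2=(0,0,7,0) value=7
Op 7: inc R2 by 5 -> R2=(0,0,12,0) value=12
Op 8: inc R2 by 1 -> R2=(0,0,13,0) value=13

Answer: 4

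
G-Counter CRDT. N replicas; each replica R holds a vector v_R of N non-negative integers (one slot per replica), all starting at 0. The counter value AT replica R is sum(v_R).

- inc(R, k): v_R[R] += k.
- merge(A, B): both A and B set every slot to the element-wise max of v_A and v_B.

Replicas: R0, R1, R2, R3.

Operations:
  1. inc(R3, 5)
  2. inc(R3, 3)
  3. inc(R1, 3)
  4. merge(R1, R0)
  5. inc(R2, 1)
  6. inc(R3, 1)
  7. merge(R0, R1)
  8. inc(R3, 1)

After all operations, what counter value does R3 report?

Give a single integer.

Answer: 10

Derivation:
Op 1: inc R3 by 5 -> R3=(0,0,0,5) value=5
Op 2: inc R3 by 3 -> R3=(0,0,0,8) value=8
Op 3: inc R1 by 3 -> R1=(0,3,0,0) value=3
Op 4: merge R1<->R0 -> R1=(0,3,0,0) R0=(0,3,0,0)
Op 5: inc R2 by 1 -> R2=(0,0,1,0) value=1
Op 6: inc R3 by 1 -> R3=(0,0,0,9) value=9
Op 7: merge R0<->R1 -> R0=(0,3,0,0) R1=(0,3,0,0)
Op 8: inc R3 by 1 -> R3=(0,0,0,10) value=10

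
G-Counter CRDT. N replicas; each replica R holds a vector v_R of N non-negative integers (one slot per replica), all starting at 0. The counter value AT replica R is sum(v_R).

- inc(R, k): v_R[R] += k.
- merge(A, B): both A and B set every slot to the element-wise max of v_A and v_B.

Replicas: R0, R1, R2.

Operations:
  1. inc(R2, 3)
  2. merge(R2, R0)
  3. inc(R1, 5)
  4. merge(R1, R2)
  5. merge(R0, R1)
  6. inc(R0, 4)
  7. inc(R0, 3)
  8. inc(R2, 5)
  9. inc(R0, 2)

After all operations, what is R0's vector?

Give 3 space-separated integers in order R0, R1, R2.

Answer: 9 5 3

Derivation:
Op 1: inc R2 by 3 -> R2=(0,0,3) value=3
Op 2: merge R2<->R0 -> R2=(0,0,3) R0=(0,0,3)
Op 3: inc R1 by 5 -> R1=(0,5,0) value=5
Op 4: merge R1<->R2 -> R1=(0,5,3) R2=(0,5,3)
Op 5: merge R0<->R1 -> R0=(0,5,3) R1=(0,5,3)
Op 6: inc R0 by 4 -> R0=(4,5,3) value=12
Op 7: inc R0 by 3 -> R0=(7,5,3) value=15
Op 8: inc R2 by 5 -> R2=(0,5,8) value=13
Op 9: inc R0 by 2 -> R0=(9,5,3) value=17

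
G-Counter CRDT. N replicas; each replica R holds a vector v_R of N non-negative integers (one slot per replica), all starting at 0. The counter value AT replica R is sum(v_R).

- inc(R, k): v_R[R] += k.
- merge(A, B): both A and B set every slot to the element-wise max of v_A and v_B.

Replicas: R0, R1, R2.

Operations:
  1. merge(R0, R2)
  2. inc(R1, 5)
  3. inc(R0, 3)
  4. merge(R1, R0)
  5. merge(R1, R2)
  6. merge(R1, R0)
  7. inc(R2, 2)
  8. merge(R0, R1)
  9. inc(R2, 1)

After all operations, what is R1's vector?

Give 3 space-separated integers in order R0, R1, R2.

Answer: 3 5 0

Derivation:
Op 1: merge R0<->R2 -> R0=(0,0,0) R2=(0,0,0)
Op 2: inc R1 by 5 -> R1=(0,5,0) value=5
Op 3: inc R0 by 3 -> R0=(3,0,0) value=3
Op 4: merge R1<->R0 -> R1=(3,5,0) R0=(3,5,0)
Op 5: merge R1<->R2 -> R1=(3,5,0) R2=(3,5,0)
Op 6: merge R1<->R0 -> R1=(3,5,0) R0=(3,5,0)
Op 7: inc R2 by 2 -> R2=(3,5,2) value=10
Op 8: merge R0<->R1 -> R0=(3,5,0) R1=(3,5,0)
Op 9: inc R2 by 1 -> R2=(3,5,3) value=11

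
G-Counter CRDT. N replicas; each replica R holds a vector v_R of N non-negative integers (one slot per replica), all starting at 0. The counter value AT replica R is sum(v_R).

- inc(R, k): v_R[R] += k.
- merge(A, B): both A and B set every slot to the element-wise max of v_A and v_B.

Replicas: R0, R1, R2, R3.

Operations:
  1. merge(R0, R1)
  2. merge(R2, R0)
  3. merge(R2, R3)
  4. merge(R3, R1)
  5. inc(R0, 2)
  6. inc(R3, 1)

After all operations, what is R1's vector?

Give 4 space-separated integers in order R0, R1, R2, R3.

Answer: 0 0 0 0

Derivation:
Op 1: merge R0<->R1 -> R0=(0,0,0,0) R1=(0,0,0,0)
Op 2: merge R2<->R0 -> R2=(0,0,0,0) R0=(0,0,0,0)
Op 3: merge R2<->R3 -> R2=(0,0,0,0) R3=(0,0,0,0)
Op 4: merge R3<->R1 -> R3=(0,0,0,0) R1=(0,0,0,0)
Op 5: inc R0 by 2 -> R0=(2,0,0,0) value=2
Op 6: inc R3 by 1 -> R3=(0,0,0,1) value=1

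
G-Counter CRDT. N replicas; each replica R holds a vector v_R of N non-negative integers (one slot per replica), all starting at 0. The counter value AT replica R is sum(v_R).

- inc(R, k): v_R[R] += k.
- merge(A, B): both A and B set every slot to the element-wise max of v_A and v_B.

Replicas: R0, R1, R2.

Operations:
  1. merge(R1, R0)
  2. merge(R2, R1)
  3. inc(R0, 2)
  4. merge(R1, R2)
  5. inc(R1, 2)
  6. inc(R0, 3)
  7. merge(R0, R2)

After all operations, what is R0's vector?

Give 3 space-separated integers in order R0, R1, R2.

Op 1: merge R1<->R0 -> R1=(0,0,0) R0=(0,0,0)
Op 2: merge R2<->R1 -> R2=(0,0,0) R1=(0,0,0)
Op 3: inc R0 by 2 -> R0=(2,0,0) value=2
Op 4: merge R1<->R2 -> R1=(0,0,0) R2=(0,0,0)
Op 5: inc R1 by 2 -> R1=(0,2,0) value=2
Op 6: inc R0 by 3 -> R0=(5,0,0) value=5
Op 7: merge R0<->R2 -> R0=(5,0,0) R2=(5,0,0)

Answer: 5 0 0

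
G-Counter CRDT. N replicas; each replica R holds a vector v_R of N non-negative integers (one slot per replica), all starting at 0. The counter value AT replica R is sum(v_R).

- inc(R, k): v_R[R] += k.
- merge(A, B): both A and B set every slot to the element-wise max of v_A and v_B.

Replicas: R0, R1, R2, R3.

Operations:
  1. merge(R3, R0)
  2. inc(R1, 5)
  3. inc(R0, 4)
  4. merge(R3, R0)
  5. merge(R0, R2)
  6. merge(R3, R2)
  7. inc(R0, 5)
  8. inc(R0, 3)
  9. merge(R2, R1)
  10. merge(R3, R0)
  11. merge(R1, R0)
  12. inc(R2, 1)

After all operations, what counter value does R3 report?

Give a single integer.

Answer: 12

Derivation:
Op 1: merge R3<->R0 -> R3=(0,0,0,0) R0=(0,0,0,0)
Op 2: inc R1 by 5 -> R1=(0,5,0,0) value=5
Op 3: inc R0 by 4 -> R0=(4,0,0,0) value=4
Op 4: merge R3<->R0 -> R3=(4,0,0,0) R0=(4,0,0,0)
Op 5: merge R0<->R2 -> R0=(4,0,0,0) R2=(4,0,0,0)
Op 6: merge R3<->R2 -> R3=(4,0,0,0) R2=(4,0,0,0)
Op 7: inc R0 by 5 -> R0=(9,0,0,0) value=9
Op 8: inc R0 by 3 -> R0=(12,0,0,0) value=12
Op 9: merge R2<->R1 -> R2=(4,5,0,0) R1=(4,5,0,0)
Op 10: merge R3<->R0 -> R3=(12,0,0,0) R0=(12,0,0,0)
Op 11: merge R1<->R0 -> R1=(12,5,0,0) R0=(12,5,0,0)
Op 12: inc R2 by 1 -> R2=(4,5,1,0) value=10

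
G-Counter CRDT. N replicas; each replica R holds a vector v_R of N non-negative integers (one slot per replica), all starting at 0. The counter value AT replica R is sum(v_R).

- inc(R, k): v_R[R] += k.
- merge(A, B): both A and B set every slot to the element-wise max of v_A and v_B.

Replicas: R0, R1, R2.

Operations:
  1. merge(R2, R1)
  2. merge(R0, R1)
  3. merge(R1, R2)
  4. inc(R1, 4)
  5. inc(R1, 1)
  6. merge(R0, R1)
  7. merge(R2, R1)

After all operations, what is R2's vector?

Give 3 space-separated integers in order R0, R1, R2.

Op 1: merge R2<->R1 -> R2=(0,0,0) R1=(0,0,0)
Op 2: merge R0<->R1 -> R0=(0,0,0) R1=(0,0,0)
Op 3: merge R1<->R2 -> R1=(0,0,0) R2=(0,0,0)
Op 4: inc R1 by 4 -> R1=(0,4,0) value=4
Op 5: inc R1 by 1 -> R1=(0,5,0) value=5
Op 6: merge R0<->R1 -> R0=(0,5,0) R1=(0,5,0)
Op 7: merge R2<->R1 -> R2=(0,5,0) R1=(0,5,0)

Answer: 0 5 0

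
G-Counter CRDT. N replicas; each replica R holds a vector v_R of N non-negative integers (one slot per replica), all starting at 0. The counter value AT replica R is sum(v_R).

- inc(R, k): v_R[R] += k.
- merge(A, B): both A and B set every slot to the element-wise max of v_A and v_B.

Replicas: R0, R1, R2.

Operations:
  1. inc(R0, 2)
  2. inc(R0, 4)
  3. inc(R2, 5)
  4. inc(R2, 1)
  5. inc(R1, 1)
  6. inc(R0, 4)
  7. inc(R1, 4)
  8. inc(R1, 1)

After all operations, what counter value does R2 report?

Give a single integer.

Op 1: inc R0 by 2 -> R0=(2,0,0) value=2
Op 2: inc R0 by 4 -> R0=(6,0,0) value=6
Op 3: inc R2 by 5 -> R2=(0,0,5) value=5
Op 4: inc R2 by 1 -> R2=(0,0,6) value=6
Op 5: inc R1 by 1 -> R1=(0,1,0) value=1
Op 6: inc R0 by 4 -> R0=(10,0,0) value=10
Op 7: inc R1 by 4 -> R1=(0,5,0) value=5
Op 8: inc R1 by 1 -> R1=(0,6,0) value=6

Answer: 6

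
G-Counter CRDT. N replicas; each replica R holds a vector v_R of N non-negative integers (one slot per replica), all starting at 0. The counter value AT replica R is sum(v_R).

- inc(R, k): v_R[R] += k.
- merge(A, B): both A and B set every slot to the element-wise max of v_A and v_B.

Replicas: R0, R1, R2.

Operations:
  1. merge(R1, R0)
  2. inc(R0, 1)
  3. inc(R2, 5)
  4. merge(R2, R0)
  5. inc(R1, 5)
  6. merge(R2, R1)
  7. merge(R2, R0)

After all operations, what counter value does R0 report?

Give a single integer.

Answer: 11

Derivation:
Op 1: merge R1<->R0 -> R1=(0,0,0) R0=(0,0,0)
Op 2: inc R0 by 1 -> R0=(1,0,0) value=1
Op 3: inc R2 by 5 -> R2=(0,0,5) value=5
Op 4: merge R2<->R0 -> R2=(1,0,5) R0=(1,0,5)
Op 5: inc R1 by 5 -> R1=(0,5,0) value=5
Op 6: merge R2<->R1 -> R2=(1,5,5) R1=(1,5,5)
Op 7: merge R2<->R0 -> R2=(1,5,5) R0=(1,5,5)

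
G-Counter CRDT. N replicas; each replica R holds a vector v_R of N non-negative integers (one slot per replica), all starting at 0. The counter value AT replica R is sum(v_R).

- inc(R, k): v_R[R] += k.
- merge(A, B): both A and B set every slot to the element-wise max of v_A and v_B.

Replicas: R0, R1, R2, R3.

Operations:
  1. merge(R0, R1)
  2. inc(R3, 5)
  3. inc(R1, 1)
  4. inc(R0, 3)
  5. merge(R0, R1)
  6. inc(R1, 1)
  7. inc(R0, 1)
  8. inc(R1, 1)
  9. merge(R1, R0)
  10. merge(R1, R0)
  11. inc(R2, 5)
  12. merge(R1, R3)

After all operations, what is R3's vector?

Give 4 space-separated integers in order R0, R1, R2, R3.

Op 1: merge R0<->R1 -> R0=(0,0,0,0) R1=(0,0,0,0)
Op 2: inc R3 by 5 -> R3=(0,0,0,5) value=5
Op 3: inc R1 by 1 -> R1=(0,1,0,0) value=1
Op 4: inc R0 by 3 -> R0=(3,0,0,0) value=3
Op 5: merge R0<->R1 -> R0=(3,1,0,0) R1=(3,1,0,0)
Op 6: inc R1 by 1 -> R1=(3,2,0,0) value=5
Op 7: inc R0 by 1 -> R0=(4,1,0,0) value=5
Op 8: inc R1 by 1 -> R1=(3,3,0,0) value=6
Op 9: merge R1<->R0 -> R1=(4,3,0,0) R0=(4,3,0,0)
Op 10: merge R1<->R0 -> R1=(4,3,0,0) R0=(4,3,0,0)
Op 11: inc R2 by 5 -> R2=(0,0,5,0) value=5
Op 12: merge R1<->R3 -> R1=(4,3,0,5) R3=(4,3,0,5)

Answer: 4 3 0 5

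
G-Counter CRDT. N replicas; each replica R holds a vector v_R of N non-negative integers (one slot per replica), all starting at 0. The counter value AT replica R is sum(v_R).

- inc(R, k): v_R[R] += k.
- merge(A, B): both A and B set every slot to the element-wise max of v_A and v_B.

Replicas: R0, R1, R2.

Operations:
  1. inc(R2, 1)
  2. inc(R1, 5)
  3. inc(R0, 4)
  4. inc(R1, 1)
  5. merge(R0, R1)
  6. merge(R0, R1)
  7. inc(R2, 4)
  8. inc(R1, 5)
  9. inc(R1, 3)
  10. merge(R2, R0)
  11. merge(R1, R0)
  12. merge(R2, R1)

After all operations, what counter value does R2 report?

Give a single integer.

Answer: 23

Derivation:
Op 1: inc R2 by 1 -> R2=(0,0,1) value=1
Op 2: inc R1 by 5 -> R1=(0,5,0) value=5
Op 3: inc R0 by 4 -> R0=(4,0,0) value=4
Op 4: inc R1 by 1 -> R1=(0,6,0) value=6
Op 5: merge R0<->R1 -> R0=(4,6,0) R1=(4,6,0)
Op 6: merge R0<->R1 -> R0=(4,6,0) R1=(4,6,0)
Op 7: inc R2 by 4 -> R2=(0,0,5) value=5
Op 8: inc R1 by 5 -> R1=(4,11,0) value=15
Op 9: inc R1 by 3 -> R1=(4,14,0) value=18
Op 10: merge R2<->R0 -> R2=(4,6,5) R0=(4,6,5)
Op 11: merge R1<->R0 -> R1=(4,14,5) R0=(4,14,5)
Op 12: merge R2<->R1 -> R2=(4,14,5) R1=(4,14,5)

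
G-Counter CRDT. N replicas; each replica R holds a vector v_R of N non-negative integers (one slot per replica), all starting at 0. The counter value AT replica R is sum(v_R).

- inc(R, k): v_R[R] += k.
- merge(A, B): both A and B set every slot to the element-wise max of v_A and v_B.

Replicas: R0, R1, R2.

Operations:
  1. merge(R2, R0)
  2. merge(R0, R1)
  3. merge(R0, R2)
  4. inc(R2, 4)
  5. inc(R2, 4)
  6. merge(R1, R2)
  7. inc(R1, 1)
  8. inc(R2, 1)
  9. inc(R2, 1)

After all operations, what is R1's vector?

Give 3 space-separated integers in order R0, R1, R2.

Op 1: merge R2<->R0 -> R2=(0,0,0) R0=(0,0,0)
Op 2: merge R0<->R1 -> R0=(0,0,0) R1=(0,0,0)
Op 3: merge R0<->R2 -> R0=(0,0,0) R2=(0,0,0)
Op 4: inc R2 by 4 -> R2=(0,0,4) value=4
Op 5: inc R2 by 4 -> R2=(0,0,8) value=8
Op 6: merge R1<->R2 -> R1=(0,0,8) R2=(0,0,8)
Op 7: inc R1 by 1 -> R1=(0,1,8) value=9
Op 8: inc R2 by 1 -> R2=(0,0,9) value=9
Op 9: inc R2 by 1 -> R2=(0,0,10) value=10

Answer: 0 1 8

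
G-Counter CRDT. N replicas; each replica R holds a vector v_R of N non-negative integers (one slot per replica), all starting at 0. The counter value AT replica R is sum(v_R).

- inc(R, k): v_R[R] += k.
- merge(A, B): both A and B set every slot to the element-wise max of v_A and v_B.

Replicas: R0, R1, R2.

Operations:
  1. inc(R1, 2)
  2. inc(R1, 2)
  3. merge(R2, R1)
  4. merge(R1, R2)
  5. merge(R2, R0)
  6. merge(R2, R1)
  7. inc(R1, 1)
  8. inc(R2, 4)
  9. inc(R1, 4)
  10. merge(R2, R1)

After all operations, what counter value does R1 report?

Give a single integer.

Op 1: inc R1 by 2 -> R1=(0,2,0) value=2
Op 2: inc R1 by 2 -> R1=(0,4,0) value=4
Op 3: merge R2<->R1 -> R2=(0,4,0) R1=(0,4,0)
Op 4: merge R1<->R2 -> R1=(0,4,0) R2=(0,4,0)
Op 5: merge R2<->R0 -> R2=(0,4,0) R0=(0,4,0)
Op 6: merge R2<->R1 -> R2=(0,4,0) R1=(0,4,0)
Op 7: inc R1 by 1 -> R1=(0,5,0) value=5
Op 8: inc R2 by 4 -> R2=(0,4,4) value=8
Op 9: inc R1 by 4 -> R1=(0,9,0) value=9
Op 10: merge R2<->R1 -> R2=(0,9,4) R1=(0,9,4)

Answer: 13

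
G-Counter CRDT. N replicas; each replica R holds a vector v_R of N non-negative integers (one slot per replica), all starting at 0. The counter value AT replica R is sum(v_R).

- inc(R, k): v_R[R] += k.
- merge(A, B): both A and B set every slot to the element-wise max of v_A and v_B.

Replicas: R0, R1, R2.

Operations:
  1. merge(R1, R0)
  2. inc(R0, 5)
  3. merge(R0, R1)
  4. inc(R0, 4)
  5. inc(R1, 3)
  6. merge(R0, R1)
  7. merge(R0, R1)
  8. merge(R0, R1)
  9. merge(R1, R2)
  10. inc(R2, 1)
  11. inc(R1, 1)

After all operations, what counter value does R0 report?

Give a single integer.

Answer: 12

Derivation:
Op 1: merge R1<->R0 -> R1=(0,0,0) R0=(0,0,0)
Op 2: inc R0 by 5 -> R0=(5,0,0) value=5
Op 3: merge R0<->R1 -> R0=(5,0,0) R1=(5,0,0)
Op 4: inc R0 by 4 -> R0=(9,0,0) value=9
Op 5: inc R1 by 3 -> R1=(5,3,0) value=8
Op 6: merge R0<->R1 -> R0=(9,3,0) R1=(9,3,0)
Op 7: merge R0<->R1 -> R0=(9,3,0) R1=(9,3,0)
Op 8: merge R0<->R1 -> R0=(9,3,0) R1=(9,3,0)
Op 9: merge R1<->R2 -> R1=(9,3,0) R2=(9,3,0)
Op 10: inc R2 by 1 -> R2=(9,3,1) value=13
Op 11: inc R1 by 1 -> R1=(9,4,0) value=13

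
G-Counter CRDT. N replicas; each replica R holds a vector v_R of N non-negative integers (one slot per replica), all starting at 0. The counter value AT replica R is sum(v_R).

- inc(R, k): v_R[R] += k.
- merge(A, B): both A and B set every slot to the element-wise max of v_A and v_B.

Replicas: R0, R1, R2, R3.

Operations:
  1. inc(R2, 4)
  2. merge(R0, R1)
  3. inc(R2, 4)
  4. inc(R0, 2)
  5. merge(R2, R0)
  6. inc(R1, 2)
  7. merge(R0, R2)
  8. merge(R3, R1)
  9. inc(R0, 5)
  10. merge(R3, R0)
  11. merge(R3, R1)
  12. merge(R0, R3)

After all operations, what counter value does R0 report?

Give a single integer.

Op 1: inc R2 by 4 -> R2=(0,0,4,0) value=4
Op 2: merge R0<->R1 -> R0=(0,0,0,0) R1=(0,0,0,0)
Op 3: inc R2 by 4 -> R2=(0,0,8,0) value=8
Op 4: inc R0 by 2 -> R0=(2,0,0,0) value=2
Op 5: merge R2<->R0 -> R2=(2,0,8,0) R0=(2,0,8,0)
Op 6: inc R1 by 2 -> R1=(0,2,0,0) value=2
Op 7: merge R0<->R2 -> R0=(2,0,8,0) R2=(2,0,8,0)
Op 8: merge R3<->R1 -> R3=(0,2,0,0) R1=(0,2,0,0)
Op 9: inc R0 by 5 -> R0=(7,0,8,0) value=15
Op 10: merge R3<->R0 -> R3=(7,2,8,0) R0=(7,2,8,0)
Op 11: merge R3<->R1 -> R3=(7,2,8,0) R1=(7,2,8,0)
Op 12: merge R0<->R3 -> R0=(7,2,8,0) R3=(7,2,8,0)

Answer: 17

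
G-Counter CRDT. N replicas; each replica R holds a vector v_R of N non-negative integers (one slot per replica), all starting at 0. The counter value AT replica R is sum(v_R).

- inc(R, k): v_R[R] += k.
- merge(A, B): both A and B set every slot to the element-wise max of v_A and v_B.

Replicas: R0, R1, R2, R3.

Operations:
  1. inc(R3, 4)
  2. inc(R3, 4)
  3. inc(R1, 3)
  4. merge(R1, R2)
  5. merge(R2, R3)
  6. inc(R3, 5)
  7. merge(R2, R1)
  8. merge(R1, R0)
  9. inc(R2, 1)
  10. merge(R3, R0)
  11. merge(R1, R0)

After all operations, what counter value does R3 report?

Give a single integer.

Op 1: inc R3 by 4 -> R3=(0,0,0,4) value=4
Op 2: inc R3 by 4 -> R3=(0,0,0,8) value=8
Op 3: inc R1 by 3 -> R1=(0,3,0,0) value=3
Op 4: merge R1<->R2 -> R1=(0,3,0,0) R2=(0,3,0,0)
Op 5: merge R2<->R3 -> R2=(0,3,0,8) R3=(0,3,0,8)
Op 6: inc R3 by 5 -> R3=(0,3,0,13) value=16
Op 7: merge R2<->R1 -> R2=(0,3,0,8) R1=(0,3,0,8)
Op 8: merge R1<->R0 -> R1=(0,3,0,8) R0=(0,3,0,8)
Op 9: inc R2 by 1 -> R2=(0,3,1,8) value=12
Op 10: merge R3<->R0 -> R3=(0,3,0,13) R0=(0,3,0,13)
Op 11: merge R1<->R0 -> R1=(0,3,0,13) R0=(0,3,0,13)

Answer: 16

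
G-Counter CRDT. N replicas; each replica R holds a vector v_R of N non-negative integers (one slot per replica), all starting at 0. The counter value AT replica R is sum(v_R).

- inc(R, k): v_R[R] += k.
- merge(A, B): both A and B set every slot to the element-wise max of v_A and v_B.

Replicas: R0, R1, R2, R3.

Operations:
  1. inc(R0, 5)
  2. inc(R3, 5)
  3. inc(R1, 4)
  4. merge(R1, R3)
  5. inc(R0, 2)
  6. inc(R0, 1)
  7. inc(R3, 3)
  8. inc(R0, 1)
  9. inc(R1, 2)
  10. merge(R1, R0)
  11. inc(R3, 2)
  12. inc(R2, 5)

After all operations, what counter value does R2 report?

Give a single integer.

Answer: 5

Derivation:
Op 1: inc R0 by 5 -> R0=(5,0,0,0) value=5
Op 2: inc R3 by 5 -> R3=(0,0,0,5) value=5
Op 3: inc R1 by 4 -> R1=(0,4,0,0) value=4
Op 4: merge R1<->R3 -> R1=(0,4,0,5) R3=(0,4,0,5)
Op 5: inc R0 by 2 -> R0=(7,0,0,0) value=7
Op 6: inc R0 by 1 -> R0=(8,0,0,0) value=8
Op 7: inc R3 by 3 -> R3=(0,4,0,8) value=12
Op 8: inc R0 by 1 -> R0=(9,0,0,0) value=9
Op 9: inc R1 by 2 -> R1=(0,6,0,5) value=11
Op 10: merge R1<->R0 -> R1=(9,6,0,5) R0=(9,6,0,5)
Op 11: inc R3 by 2 -> R3=(0,4,0,10) value=14
Op 12: inc R2 by 5 -> R2=(0,0,5,0) value=5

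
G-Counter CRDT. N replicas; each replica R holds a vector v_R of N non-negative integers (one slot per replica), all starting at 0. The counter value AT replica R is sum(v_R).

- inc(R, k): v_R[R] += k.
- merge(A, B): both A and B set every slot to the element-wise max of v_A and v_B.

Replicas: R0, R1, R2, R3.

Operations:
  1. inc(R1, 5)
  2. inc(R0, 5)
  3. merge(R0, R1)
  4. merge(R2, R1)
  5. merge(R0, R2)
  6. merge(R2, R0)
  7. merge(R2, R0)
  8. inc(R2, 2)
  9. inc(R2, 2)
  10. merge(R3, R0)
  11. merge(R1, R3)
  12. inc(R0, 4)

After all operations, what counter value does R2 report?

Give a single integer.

Answer: 14

Derivation:
Op 1: inc R1 by 5 -> R1=(0,5,0,0) value=5
Op 2: inc R0 by 5 -> R0=(5,0,0,0) value=5
Op 3: merge R0<->R1 -> R0=(5,5,0,0) R1=(5,5,0,0)
Op 4: merge R2<->R1 -> R2=(5,5,0,0) R1=(5,5,0,0)
Op 5: merge R0<->R2 -> R0=(5,5,0,0) R2=(5,5,0,0)
Op 6: merge R2<->R0 -> R2=(5,5,0,0) R0=(5,5,0,0)
Op 7: merge R2<->R0 -> R2=(5,5,0,0) R0=(5,5,0,0)
Op 8: inc R2 by 2 -> R2=(5,5,2,0) value=12
Op 9: inc R2 by 2 -> R2=(5,5,4,0) value=14
Op 10: merge R3<->R0 -> R3=(5,5,0,0) R0=(5,5,0,0)
Op 11: merge R1<->R3 -> R1=(5,5,0,0) R3=(5,5,0,0)
Op 12: inc R0 by 4 -> R0=(9,5,0,0) value=14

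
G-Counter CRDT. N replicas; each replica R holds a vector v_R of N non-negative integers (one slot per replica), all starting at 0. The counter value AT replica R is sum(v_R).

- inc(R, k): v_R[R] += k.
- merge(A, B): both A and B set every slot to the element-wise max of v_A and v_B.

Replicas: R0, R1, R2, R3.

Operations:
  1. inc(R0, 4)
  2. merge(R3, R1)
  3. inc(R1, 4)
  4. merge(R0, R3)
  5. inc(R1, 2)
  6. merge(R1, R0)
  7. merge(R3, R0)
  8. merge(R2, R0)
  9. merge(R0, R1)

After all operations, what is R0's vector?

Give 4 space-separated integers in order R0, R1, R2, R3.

Answer: 4 6 0 0

Derivation:
Op 1: inc R0 by 4 -> R0=(4,0,0,0) value=4
Op 2: merge R3<->R1 -> R3=(0,0,0,0) R1=(0,0,0,0)
Op 3: inc R1 by 4 -> R1=(0,4,0,0) value=4
Op 4: merge R0<->R3 -> R0=(4,0,0,0) R3=(4,0,0,0)
Op 5: inc R1 by 2 -> R1=(0,6,0,0) value=6
Op 6: merge R1<->R0 -> R1=(4,6,0,0) R0=(4,6,0,0)
Op 7: merge R3<->R0 -> R3=(4,6,0,0) R0=(4,6,0,0)
Op 8: merge R2<->R0 -> R2=(4,6,0,0) R0=(4,6,0,0)
Op 9: merge R0<->R1 -> R0=(4,6,0,0) R1=(4,6,0,0)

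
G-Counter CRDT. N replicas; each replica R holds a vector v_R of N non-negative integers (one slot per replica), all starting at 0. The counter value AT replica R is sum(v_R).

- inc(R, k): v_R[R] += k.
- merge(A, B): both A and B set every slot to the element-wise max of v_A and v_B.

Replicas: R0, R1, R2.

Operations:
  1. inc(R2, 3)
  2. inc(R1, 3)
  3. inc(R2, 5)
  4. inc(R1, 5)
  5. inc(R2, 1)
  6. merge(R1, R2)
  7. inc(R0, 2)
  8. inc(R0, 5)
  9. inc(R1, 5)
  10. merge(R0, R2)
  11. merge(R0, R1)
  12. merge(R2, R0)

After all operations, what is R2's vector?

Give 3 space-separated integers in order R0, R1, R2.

Answer: 7 13 9

Derivation:
Op 1: inc R2 by 3 -> R2=(0,0,3) value=3
Op 2: inc R1 by 3 -> R1=(0,3,0) value=3
Op 3: inc R2 by 5 -> R2=(0,0,8) value=8
Op 4: inc R1 by 5 -> R1=(0,8,0) value=8
Op 5: inc R2 by 1 -> R2=(0,0,9) value=9
Op 6: merge R1<->R2 -> R1=(0,8,9) R2=(0,8,9)
Op 7: inc R0 by 2 -> R0=(2,0,0) value=2
Op 8: inc R0 by 5 -> R0=(7,0,0) value=7
Op 9: inc R1 by 5 -> R1=(0,13,9) value=22
Op 10: merge R0<->R2 -> R0=(7,8,9) R2=(7,8,9)
Op 11: merge R0<->R1 -> R0=(7,13,9) R1=(7,13,9)
Op 12: merge R2<->R0 -> R2=(7,13,9) R0=(7,13,9)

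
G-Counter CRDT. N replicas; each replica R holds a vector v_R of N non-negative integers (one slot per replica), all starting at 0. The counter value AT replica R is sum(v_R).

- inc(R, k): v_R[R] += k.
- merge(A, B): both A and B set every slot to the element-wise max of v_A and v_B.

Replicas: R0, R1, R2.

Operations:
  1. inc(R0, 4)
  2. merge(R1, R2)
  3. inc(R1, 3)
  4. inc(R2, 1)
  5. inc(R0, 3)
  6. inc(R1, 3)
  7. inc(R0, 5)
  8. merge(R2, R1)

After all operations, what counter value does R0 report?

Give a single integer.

Op 1: inc R0 by 4 -> R0=(4,0,0) value=4
Op 2: merge R1<->R2 -> R1=(0,0,0) R2=(0,0,0)
Op 3: inc R1 by 3 -> R1=(0,3,0) value=3
Op 4: inc R2 by 1 -> R2=(0,0,1) value=1
Op 5: inc R0 by 3 -> R0=(7,0,0) value=7
Op 6: inc R1 by 3 -> R1=(0,6,0) value=6
Op 7: inc R0 by 5 -> R0=(12,0,0) value=12
Op 8: merge R2<->R1 -> R2=(0,6,1) R1=(0,6,1)

Answer: 12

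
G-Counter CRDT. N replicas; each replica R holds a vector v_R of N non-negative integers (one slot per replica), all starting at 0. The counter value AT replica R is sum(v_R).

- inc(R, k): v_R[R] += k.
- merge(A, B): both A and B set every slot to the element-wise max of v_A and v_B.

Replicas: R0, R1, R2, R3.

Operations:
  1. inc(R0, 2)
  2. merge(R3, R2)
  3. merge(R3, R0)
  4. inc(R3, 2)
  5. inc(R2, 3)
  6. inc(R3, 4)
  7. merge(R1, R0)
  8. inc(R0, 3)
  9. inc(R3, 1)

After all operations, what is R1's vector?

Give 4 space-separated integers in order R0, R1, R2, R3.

Answer: 2 0 0 0

Derivation:
Op 1: inc R0 by 2 -> R0=(2,0,0,0) value=2
Op 2: merge R3<->R2 -> R3=(0,0,0,0) R2=(0,0,0,0)
Op 3: merge R3<->R0 -> R3=(2,0,0,0) R0=(2,0,0,0)
Op 4: inc R3 by 2 -> R3=(2,0,0,2) value=4
Op 5: inc R2 by 3 -> R2=(0,0,3,0) value=3
Op 6: inc R3 by 4 -> R3=(2,0,0,6) value=8
Op 7: merge R1<->R0 -> R1=(2,0,0,0) R0=(2,0,0,0)
Op 8: inc R0 by 3 -> R0=(5,0,0,0) value=5
Op 9: inc R3 by 1 -> R3=(2,0,0,7) value=9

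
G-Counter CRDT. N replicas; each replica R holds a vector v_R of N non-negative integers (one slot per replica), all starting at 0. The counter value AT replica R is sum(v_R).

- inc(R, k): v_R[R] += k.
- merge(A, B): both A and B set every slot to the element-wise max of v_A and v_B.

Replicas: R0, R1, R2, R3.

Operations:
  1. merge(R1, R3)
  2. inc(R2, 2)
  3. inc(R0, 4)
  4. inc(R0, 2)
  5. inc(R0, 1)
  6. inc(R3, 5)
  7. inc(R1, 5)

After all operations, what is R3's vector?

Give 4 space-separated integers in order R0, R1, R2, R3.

Op 1: merge R1<->R3 -> R1=(0,0,0,0) R3=(0,0,0,0)
Op 2: inc R2 by 2 -> R2=(0,0,2,0) value=2
Op 3: inc R0 by 4 -> R0=(4,0,0,0) value=4
Op 4: inc R0 by 2 -> R0=(6,0,0,0) value=6
Op 5: inc R0 by 1 -> R0=(7,0,0,0) value=7
Op 6: inc R3 by 5 -> R3=(0,0,0,5) value=5
Op 7: inc R1 by 5 -> R1=(0,5,0,0) value=5

Answer: 0 0 0 5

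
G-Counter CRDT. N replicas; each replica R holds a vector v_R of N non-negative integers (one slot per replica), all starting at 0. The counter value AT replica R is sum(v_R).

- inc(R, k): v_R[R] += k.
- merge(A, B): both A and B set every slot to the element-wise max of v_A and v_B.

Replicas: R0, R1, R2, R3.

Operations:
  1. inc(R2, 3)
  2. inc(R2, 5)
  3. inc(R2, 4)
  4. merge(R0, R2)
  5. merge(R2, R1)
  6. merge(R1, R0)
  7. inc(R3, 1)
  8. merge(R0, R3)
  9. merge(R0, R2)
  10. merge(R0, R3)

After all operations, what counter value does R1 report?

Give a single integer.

Answer: 12

Derivation:
Op 1: inc R2 by 3 -> R2=(0,0,3,0) value=3
Op 2: inc R2 by 5 -> R2=(0,0,8,0) value=8
Op 3: inc R2 by 4 -> R2=(0,0,12,0) value=12
Op 4: merge R0<->R2 -> R0=(0,0,12,0) R2=(0,0,12,0)
Op 5: merge R2<->R1 -> R2=(0,0,12,0) R1=(0,0,12,0)
Op 6: merge R1<->R0 -> R1=(0,0,12,0) R0=(0,0,12,0)
Op 7: inc R3 by 1 -> R3=(0,0,0,1) value=1
Op 8: merge R0<->R3 -> R0=(0,0,12,1) R3=(0,0,12,1)
Op 9: merge R0<->R2 -> R0=(0,0,12,1) R2=(0,0,12,1)
Op 10: merge R0<->R3 -> R0=(0,0,12,1) R3=(0,0,12,1)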